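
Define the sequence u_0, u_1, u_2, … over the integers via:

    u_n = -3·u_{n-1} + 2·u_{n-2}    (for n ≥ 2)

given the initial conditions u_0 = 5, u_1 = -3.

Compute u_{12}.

u_2 = -3·-3 + 2·5 = 19
u_3 = -3·19 + 2·-3 = -63
u_4 = -3·-63 + 2·19 = 227
u_5 = -3·227 + 2·-63 = -807
u_6 = -3·-807 + 2·227 = 2875
u_7 = -3·2875 + 2·-807 = -10239
u_8 = -3·-10239 + 2·2875 = 36467
u_9 = -3·36467 + 2·-10239 = -129879
u_10 = -3·-129879 + 2·36467 = 462571
u_11 = -3·462571 + 2·-129879 = -1647471
u_12 = -3·-1647471 + 2·462571 = 5867555

5867555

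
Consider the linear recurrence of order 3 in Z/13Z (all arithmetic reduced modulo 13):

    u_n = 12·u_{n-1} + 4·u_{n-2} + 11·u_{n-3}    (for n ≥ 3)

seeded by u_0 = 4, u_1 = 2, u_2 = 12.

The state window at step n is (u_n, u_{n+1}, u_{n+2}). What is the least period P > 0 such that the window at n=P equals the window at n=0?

4

n=0: window = (4, 2, 12)
n=1: window = (2, 12, 1)
n=2: window = (12, 1, 4)
n=3: window = (1, 4, 2)
n=4: window = (4, 2, 12)
window at n=4 equals window at n=0 → period = 4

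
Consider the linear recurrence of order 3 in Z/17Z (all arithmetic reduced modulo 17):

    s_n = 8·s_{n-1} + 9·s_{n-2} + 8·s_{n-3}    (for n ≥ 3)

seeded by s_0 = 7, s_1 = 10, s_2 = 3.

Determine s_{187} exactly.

0

s_3 = 8·3 + 9·10 + 8·7 = 0
s_4 = 8·0 + 9·3 + 8·10 = 5
s_5 = 8·5 + 9·0 + 8·3 = 13
s_6 = 8·13 + 9·5 + 8·0 = 13
s_7 = 8·13 + 9·13 + 8·5 = 6
s_8 = 8·6 + 9·13 + 8·13 = 14
Continuing the recurrence:
  s_9 = 15;  s_10 = 5;  s_11 = 15;  s_12 = 13;  s_13 = 7;  s_14 = 4
  s_15 = 12;  s_16 = 1;  s_17 = 12;  s_18 = 14;  s_19 = 7;  s_20 = 6
  s_21 = 2;  s_22 = 7;  s_23 = 3;  s_24 = 1;  s_25 = 6;  s_26 = 13
  s_27 = 13;  s_28 = 14;  s_29 = 10;  s_30 = 4;  s_31 = 13;  s_32 = 16
  s_33 = 5;  s_34 = 16;  s_35 = 12;  s_36 = 8;  s_37 = 11;  s_38 = 1
  s_39 = 1;  s_40 = 3;  s_41 = 7;  s_42 = 6;  s_43 = 16;  s_44 = 0
  s_45 = 5;  s_46 = 15;  s_47 = 12;  s_48 = 16;  s_49 = 16;  s_50 = 11
  s_51 = 3;  s_52 = 13;  s_53 = 15;  s_54 = 6;  s_55 = 15;  s_56 = 5
  s_57 = 2;  s_58 = 11;  s_59 = 10;  s_60 = 8;  s_61 = 4;  s_62 = 14
  s_63 = 8;  s_64 = 1;  s_65 = 5;  s_66 = 11;  s_67 = 5;  s_68 = 9
  s_69 = 1;  s_70 = 10;  s_71 = 8;  s_72 = 9;  s_73 = 3;  s_74 = 16
  s_75 = 6;  s_76 = 12;  s_77 = 6;  s_78 = 0;  s_79 = 14;  s_80 = 7
  s_81 = 12;  s_82 = 16;  s_83 = 3;  s_84 = 9;  s_85 = 6;  s_86 = 0
  s_87 = 7;  s_88 = 2;  s_89 = 11;  s_90 = 9;  s_91 = 0;  s_92 = 16
  s_93 = 13;  s_94 = 10;  s_95 = 2;  s_96 = 6;  s_97 = 10;  s_98 = 14
  s_99 = 12;  s_100 = 13;  s_101 = 1;  s_102 = 0;  s_103 = 11;  s_104 = 11
  s_105 = 0;  s_106 = 0;  s_107 = 3;  s_108 = 7;  s_109 = 15;  s_110 = 3
  s_111 = 11;  s_112 = 14;  s_113 = 14;  s_114 = 3;  s_115 = 7;  s_116 = 8
  s_117 = 15;  s_118 = 10;  s_119 = 7;  s_120 = 11;  s_121 = 10;  s_122 = 14
  s_123 = 1;  s_124 = 10;  s_125 = 14;  s_126 = 6;  s_127 = 16;  s_128 = 5
  s_129 = 11;  s_130 = 6;  s_131 = 0;  s_132 = 6;  s_133 = 11;  s_134 = 6
  s_135 = 8;  s_136 = 2;  s_137 = 0;  s_138 = 14;  s_139 = 9;  s_140 = 11
  s_141 = 9;  s_142 = 5;  s_143 = 5;  s_144 = 4;  s_145 = 15;  s_146 = 9
  s_147 = 1;  s_148 = 5;  s_149 = 2;  s_150 = 1;  s_151 = 15;  s_152 = 9
  s_153 = 11;  s_154 = 0;  s_155 = 1;  s_156 = 11;  s_157 = 12;  s_158 = 16
  s_159 = 1;  s_160 = 10;  s_161 = 13;  s_162 = 15;  s_163 = 11;  s_164 = 4
  s_165 = 13;  s_166 = 7;  s_167 = 1;  s_168 = 5;  s_169 = 3;  s_170 = 9
  s_171 = 3;  s_172 = 10;  s_173 = 9;  s_174 = 16;  s_175 = 0;  s_176 = 12
  s_177 = 3;  s_178 = 13;  s_179 = 6;  s_180 = 2;  s_181 = 4;  s_182 = 13
  s_183 = 3;  s_184 = 3;  s_185 = 2
s_186 = 8·2 + 9·3 + 8·3 = 16
s_187 = 8·16 + 9·2 + 8·3 = 0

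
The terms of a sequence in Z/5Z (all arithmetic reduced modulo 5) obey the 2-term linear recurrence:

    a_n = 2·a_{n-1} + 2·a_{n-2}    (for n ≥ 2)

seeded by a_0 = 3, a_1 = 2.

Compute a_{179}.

a_2 = 2·2 + 2·3 = 0
a_3 = 2·0 + 2·2 = 4
a_4 = 2·4 + 2·0 = 3
a_5 = 2·3 + 2·4 = 4
a_6 = 2·4 + 2·3 = 4
a_7 = 2·4 + 2·4 = 1
a_8 = 2·1 + 2·4 = 0
a_9 = 2·0 + 2·1 = 2
a_10 = 2·2 + 2·0 = 4
a_11 = 2·4 + 2·2 = 2
a_12 = 2·2 + 2·4 = 2
a_13 = 2·2 + 2·2 = 3
a_14 = 2·3 + 2·2 = 0
a_15 = 2·0 + 2·3 = 1
a_16 = 2·1 + 2·0 = 2
a_17 = 2·2 + 2·1 = 1
a_18 = 2·1 + 2·2 = 1
a_19 = 2·1 + 2·1 = 4
a_20 = 2·4 + 2·1 = 0
a_21 = 2·0 + 2·4 = 3
a_22 = 2·3 + 2·0 = 1
a_23 = 2·1 + 2·3 = 3
a_24 = 2·3 + 2·1 = 3
a_25 = 2·3 + 2·3 = 2
(a_24, a_25) = (3, 2) = (a_0, a_1), so the sequence has period 24.
179 ≡ 11 (mod 24), hence a_179 = a_11 = 2.

2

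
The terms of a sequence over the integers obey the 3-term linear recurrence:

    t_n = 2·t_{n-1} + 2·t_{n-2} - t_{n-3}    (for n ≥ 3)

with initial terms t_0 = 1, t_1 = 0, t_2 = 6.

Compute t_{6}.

t_3 = 2·6 + 2·0 + -1·1 = 11
t_4 = 2·11 + 2·6 + -1·0 = 34
t_5 = 2·34 + 2·11 + -1·6 = 84
t_6 = 2·84 + 2·34 + -1·11 = 225

225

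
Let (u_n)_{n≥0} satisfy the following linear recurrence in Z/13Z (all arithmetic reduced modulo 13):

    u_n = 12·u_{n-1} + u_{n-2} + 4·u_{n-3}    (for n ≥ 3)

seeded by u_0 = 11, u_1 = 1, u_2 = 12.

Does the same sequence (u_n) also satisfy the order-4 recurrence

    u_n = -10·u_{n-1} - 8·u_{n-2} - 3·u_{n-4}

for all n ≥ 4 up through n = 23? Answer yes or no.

Terms u_0..u_23: 11, 1, 12, 7, 9, 7, 4, 0, 6, 10, 9, 12, 11, 11, 9, 7, 7, 10, 12, 0, 0, 9, 4, 5
n=4: candidate gives 9, actual u_4 = 9 ✓
n=5: candidate gives 7, actual u_5 = 7 ✓
n=6: candidate gives 4, actual u_6 = 4 ✓
n=7: candidate gives 0, actual u_7 = 0 ✓
n=8: candidate gives 6, actual u_8 = 6 ✓
n=9: candidate gives 10, actual u_9 = 10 ✓
n=10: candidate gives 9, actual u_10 = 9 ✓
n=11: candidate gives 12, actual u_11 = 12 ✓
n=12: candidate gives 11, actual u_12 = 11 ✓
n=13: candidate gives 11, actual u_13 = 11 ✓
n=14: candidate gives 9, actual u_14 = 9 ✓
n=15: candidate gives 7, actual u_15 = 7 ✓
n=16: candidate gives 7, actual u_16 = 7 ✓
n=17: candidate gives 10, actual u_17 = 10 ✓
n=18: candidate gives 12, actual u_18 = 12 ✓
n=19: candidate gives 0, actual u_19 = 0 ✓
n=20: candidate gives 0, actual u_20 = 0 ✓
n=21: candidate gives 9, actual u_21 = 9 ✓
n=22: candidate gives 4, actual u_22 = 4 ✓
n=23: candidate gives 5, actual u_23 = 5 ✓

yes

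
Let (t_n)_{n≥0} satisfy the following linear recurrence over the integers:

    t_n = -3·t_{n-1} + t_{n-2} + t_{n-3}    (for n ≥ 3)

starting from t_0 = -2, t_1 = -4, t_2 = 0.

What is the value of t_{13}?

-540128

t_3 = -3·0 + 1·-4 + 1·-2 = -6
t_4 = -3·-6 + 1·0 + 1·-4 = 14
t_5 = -3·14 + 1·-6 + 1·0 = -48
t_6 = -3·-48 + 1·14 + 1·-6 = 152
t_7 = -3·152 + 1·-48 + 1·14 = -490
t_8 = -3·-490 + 1·152 + 1·-48 = 1574
t_9 = -3·1574 + 1·-490 + 1·152 = -5060
t_10 = -3·-5060 + 1·1574 + 1·-490 = 16264
t_11 = -3·16264 + 1·-5060 + 1·1574 = -52278
t_12 = -3·-52278 + 1·16264 + 1·-5060 = 168038
t_13 = -3·168038 + 1·-52278 + 1·16264 = -540128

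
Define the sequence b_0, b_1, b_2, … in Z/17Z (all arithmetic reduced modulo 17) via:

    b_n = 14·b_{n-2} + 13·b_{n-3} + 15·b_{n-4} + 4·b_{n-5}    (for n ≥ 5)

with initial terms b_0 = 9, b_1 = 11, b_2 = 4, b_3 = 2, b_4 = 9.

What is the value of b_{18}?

11

b_5 = 0·9 + 14·2 + 13·4 + 15·11 + 4·9 = 9
b_6 = 0·9 + 14·9 + 13·2 + 15·4 + 4·11 = 1
b_7 = 0·1 + 14·9 + 13·9 + 15·2 + 4·4 = 0
b_8 = 0·0 + 14·1 + 13·9 + 15·9 + 4·2 = 2
b_9 = 0·2 + 14·0 + 13·1 + 15·9 + 4·9 = 14
b_10 = 0·14 + 14·2 + 13·0 + 15·1 + 4·9 = 11
b_11 = 0·11 + 14·14 + 13·2 + 15·0 + 4·1 = 5
b_12 = 0·5 + 14·11 + 13·14 + 15·2 + 4·0 = 9
b_13 = 0·9 + 14·5 + 13·11 + 15·14 + 4·2 = 6
b_14 = 0·6 + 14·9 + 13·5 + 15·11 + 4·14 = 4
b_15 = 0·4 + 14·6 + 13·9 + 15·5 + 4·11 = 14
b_16 = 0·14 + 14·4 + 13·6 + 15·9 + 4·5 = 0
b_17 = 0·0 + 14·14 + 13·4 + 15·6 + 4·9 = 0
b_18 = 0·0 + 14·0 + 13·14 + 15·4 + 4·6 = 11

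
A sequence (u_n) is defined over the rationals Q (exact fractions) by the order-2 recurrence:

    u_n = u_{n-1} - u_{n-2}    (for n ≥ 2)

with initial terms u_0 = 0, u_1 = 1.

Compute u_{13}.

1

u_2 = 1·1 + -1·0 = 1
u_3 = 1·1 + -1·1 = 0
u_4 = 1·0 + -1·1 = -1
u_5 = 1·-1 + -1·0 = -1
u_6 = 1·-1 + -1·-1 = 0
u_7 = 1·0 + -1·-1 = 1
(u_6, u_7) = (0, 1) = (u_0, u_1), so the sequence has period 6.
13 ≡ 1 (mod 6), hence u_13 = u_1 = 1.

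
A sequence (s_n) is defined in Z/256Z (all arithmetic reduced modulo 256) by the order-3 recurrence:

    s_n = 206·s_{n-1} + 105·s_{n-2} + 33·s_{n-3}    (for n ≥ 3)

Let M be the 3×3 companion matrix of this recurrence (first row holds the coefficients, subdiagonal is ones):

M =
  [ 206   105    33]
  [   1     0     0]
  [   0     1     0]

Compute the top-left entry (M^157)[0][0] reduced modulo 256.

(M^157)[0][0] is the top entry after applying M 157 times to the unit state (1, 0, 0). Equivalently it is h_{159} for the auxiliary sequence (h_n) obeying the same recurrence with h_2 = 1 and h_i = 0 for 0 ≤ i < 2:
h_3 = 206·1 + 105·0 + 33·0 = 206
h_4 = 206·206 + 105·1 + 33·0 = 45
h_5 = 206·45 + 105·206 + 33·1 = 213
h_6 = 206·213 + 105·45 + 33·206 = 105
h_7 = 206·105 + 105·213 + 33·45 = 168
h_8 = 206·168 + 105·105 + 33·213 = 182
Continuing the recurrence:
  h_9 = 229;  h_10 = 148;  h_11 = 123;  h_12 = 51;  h_13 = 145;  h_14 = 116
  h_15 = 100;  h_16 = 189;  h_17 = 14;  h_18 = 173;  h_19 = 81;  h_20 = 241
  h_21 = 116;  h_22 = 162;  h_23 = 1;  h_24 = 52;  h_25 = 35;  h_26 = 159
  h_27 = 1;  h_28 = 136;  h_29 = 88;  h_30 = 185;  h_31 = 126;  h_32 = 157
  h_33 = 221;  h_34 = 121;  h_35 = 64;  h_36 = 158;  h_37 = 253;  h_38 = 164
  h_39 = 27;  h_40 = 155;  h_41 = 241;  h_42 = 252;  h_43 = 156;  h_44 = 245
  h_45 = 158;  h_46 = 189;  h_47 = 121;  h_48 = 65;  h_49 = 76;  h_50 = 106
  h_51 = 217;  h_52 = 228;  h_53 = 35;  h_54 = 167;  h_55 = 33;  h_56 = 144
  h_57 = 240;  h_58 = 113;  h_59 = 238;  h_60 = 205;  h_61 = 37;  h_62 = 137
  h_63 = 216;  h_64 = 198;  h_65 = 149;  h_66 = 244;  h_67 = 251;  h_68 = 67
  h_69 = 81;  h_70 = 4;  h_71 = 20;  h_72 = 45;  h_73 = 238;  h_74 = 141
  h_75 = 225;  h_76 = 145;  h_77 = 36;  h_78 = 114;  h_79 = 49;  h_80 = 212
  h_81 = 99;  h_82 = 239;  h_83 = 65;  h_84 = 24;  h_85 = 200;  h_86 = 41
  h_87 = 30;  h_88 = 189;  h_89 = 173;  h_90 = 153;  h_91 = 112;  h_92 = 46
  h_93 = 173;  h_94 = 132;  h_95 = 27;  h_96 = 43;  h_97 = 177;  h_98 = 140
  h_99 = 204;  h_100 = 101;  h_101 = 254;  h_102 = 29;  h_103 = 137;  h_104 = 225
  h_105 = 252;  h_106 = 186;  h_107 = 9;  h_108 = 4;  h_109 = 227;  h_110 = 119
  h_111 = 97;  h_112 = 32;  h_113 = 224;  h_114 = 225;  h_115 = 14;  h_116 = 109
  h_117 = 117;  h_118 = 169;  h_119 = 8;  h_120 = 214;  h_121 = 69;  h_122 = 84
  h_123 = 123;  h_124 = 83;  h_125 = 17;  h_126 = 148;  h_127 = 196;  h_128 = 157
  h_129 = 206;  h_130 = 109;  h_131 = 113;  h_132 = 49;  h_133 = 212;  h_134 = 66
  h_135 = 97;  h_136 = 116;  h_137 = 163;  h_138 = 63;  h_139 = 129;  h_140 = 168
  h_141 = 56;  h_142 = 153;  h_143 = 190;  h_144 = 221;  h_145 = 125;  h_146 = 185
  h_147 = 160;  h_148 = 190;  h_149 = 93;  h_150 = 100;  h_151 = 27;  h_152 = 187
  h_153 = 113;  h_154 = 28;  h_155 = 252;  h_156 = 213;  h_157 = 94
h_158 = 206·94 + 105·213 + 33·252 = 125
h_159 = 206·125 + 105·94 + 33·213 = 153

153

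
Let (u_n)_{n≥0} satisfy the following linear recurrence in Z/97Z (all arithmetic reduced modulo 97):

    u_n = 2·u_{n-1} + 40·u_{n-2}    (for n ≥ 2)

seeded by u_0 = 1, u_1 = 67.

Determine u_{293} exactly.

81

u_2 = 2·67 + 40·1 = 77
u_3 = 2·77 + 40·67 = 21
u_4 = 2·21 + 40·77 = 18
u_5 = 2·18 + 40·21 = 3
u_6 = 2·3 + 40·18 = 47
u_7 = 2·47 + 40·3 = 20
Continuing the recurrence:
  u_8 = 77;  u_9 = 81;  u_10 = 41;  u_11 = 24;  u_12 = 39;  u_13 = 68
  u_14 = 47;  u_15 = 1;  u_16 = 39;  u_17 = 21;  u_18 = 50;  u_19 = 67
  u_20 = 0;  u_21 = 61;  u_22 = 25;  u_23 = 65;  u_24 = 63;  u_25 = 10
  u_26 = 18;  u_27 = 48;  u_28 = 40;  u_29 = 60;  u_30 = 71;  u_31 = 20
  u_32 = 67;  u_33 = 61;  u_34 = 86;  u_35 = 90;  u_36 = 31;  u_37 = 73
  u_38 = 28;  u_39 = 66;  u_40 = 88;  u_41 = 3;  u_42 = 34;  u_43 = 91
  u_44 = 87;  u_45 = 31;  u_46 = 50;  u_47 = 79;  u_48 = 24;  u_49 = 7
  u_50 = 4;  u_51 = 94;  u_52 = 57;  u_53 = 91;  u_54 = 37;  u_55 = 28
  u_56 = 81;  u_57 = 21;  u_58 = 81;  u_59 = 32;  u_60 = 6;  u_61 = 31
  u_62 = 11;  u_63 = 1;  u_64 = 54;  u_65 = 51;  u_66 = 31;  u_67 = 65
  u_68 = 12;  u_69 = 5;  u_70 = 5;  u_71 = 16;  u_72 = 38;  u_73 = 37
  u_74 = 42;  u_75 = 12;  u_76 = 55;  u_77 = 8;  u_78 = 82;  u_79 = 96
  u_80 = 77;  u_81 = 17;  u_82 = 10;  u_83 = 21;  u_84 = 54;  u_85 = 75
  u_86 = 79;  u_87 = 54;  u_88 = 67;  u_89 = 63;  u_90 = 90;  u_91 = 81
  u_92 = 76;  u_93 = 94;  u_94 = 27;  u_95 = 31;  u_96 = 75;  u_97 = 32
  u_98 = 57;  u_99 = 36;  u_100 = 24;  u_101 = 33;  u_102 = 56;  u_103 = 74
  u_104 = 60;  u_105 = 73;  u_106 = 24;  u_107 = 58;  u_108 = 9;  u_109 = 10
  u_110 = 89;  u_111 = 93;  u_112 = 60;  u_113 = 57;  u_114 = 89;  u_115 = 33
  u_116 = 37;  u_117 = 36;  u_118 = 0;  u_119 = 82;  u_120 = 67;  u_121 = 19
  u_122 = 2;  u_123 = 85;  u_124 = 56;  u_125 = 20;  u_126 = 49;  u_127 = 25
  u_128 = 70;  u_129 = 73;  u_130 = 36;  u_131 = 82;  u_132 = 52;  u_133 = 86
  u_134 = 21;  u_135 = 87;  u_136 = 44;  u_137 = 76;  u_138 = 69;  u_139 = 74
  u_140 = 95;  u_141 = 46;  u_142 = 12;  u_143 = 21;  u_144 = 37;  u_145 = 41
  u_146 = 10;  u_147 = 11;  u_148 = 34;  u_149 = 23;  u_150 = 48;  u_151 = 46
  u_152 = 72;  u_153 = 44;  u_154 = 58;  u_155 = 33;  u_156 = 58;  u_157 = 78
  u_158 = 51;  u_159 = 21;  u_160 = 45;  u_161 = 57;  u_162 = 71;  u_163 = 94
  u_164 = 21;  u_165 = 19;  u_166 = 5;  u_167 = 91;  u_168 = 91;  u_169 = 39
  u_170 = 32;  u_171 = 72;  u_172 = 66;  u_173 = 5;  u_174 = 31;  u_175 = 68
  u_176 = 18;  u_177 = 40;  u_178 = 24;  u_179 = 96;  u_180 = 85;  u_181 = 33
  u_182 = 71;  u_183 = 7;  u_184 = 41;  u_185 = 71;  u_186 = 36;  u_187 = 2
  u_188 = 86;  u_189 = 58;  u_190 = 64;  u_191 = 23;  u_192 = 84;  u_193 = 21
  u_194 = 7;  u_195 = 78;  u_196 = 48;  u_197 = 15;  u_198 = 10;  u_199 = 38
  u_200 = 88;  u_201 = 47;  u_202 = 25;  u_203 = 87;  u_204 = 10;  u_205 = 8
  u_206 = 28;  u_207 = 85;  u_208 = 29;  u_209 = 63;  u_210 = 25;  u_211 = 48
  u_212 = 29;  u_213 = 38;  u_214 = 72;  u_215 = 15;  u_216 = 0;  u_217 = 18
  u_218 = 36;  u_219 = 16;  u_220 = 17;  u_221 = 92;  u_222 = 88;  u_223 = 73
  u_224 = 77;  u_225 = 67;  u_226 = 13;  u_227 = 87;  u_228 = 15;  u_229 = 18
  u_230 = 54;  u_231 = 52;  u_232 = 33;  u_233 = 12;  u_234 = 83;  u_235 = 64
  u_236 = 53;  u_237 = 47;  u_238 = 80;  u_239 = 3;  u_240 = 5;  u_241 = 33
  u_242 = 72;  u_243 = 9;  u_244 = 85;  u_245 = 45;  u_246 = 95;  u_247 = 50
  u_248 = 20;  u_249 = 3;  u_250 = 30;  u_251 = 83;  u_252 = 8;  u_253 = 38
  u_254 = 8;  u_255 = 81;  u_256 = 94;  u_257 = 33;  u_258 = 43;  u_259 = 48
  u_260 = 70;  u_261 = 23;  u_262 = 33;  u_263 = 16;  u_264 = 91;  u_265 = 46
  u_266 = 46;  u_267 = 89;  u_268 = 78;  u_269 = 30;  u_270 = 76;  u_271 = 91
  u_272 = 21;  u_273 = 93;  u_274 = 56;  u_275 = 49;  u_276 = 10;  u_277 = 40
  u_278 = 92;  u_279 = 38;  u_280 = 70;  u_281 = 11;  u_282 = 9;  u_283 = 70
  u_284 = 15;  u_285 = 17;  u_286 = 52;  u_287 = 8;  u_288 = 59;  u_289 = 50
  u_290 = 35;  u_291 = 33
u_292 = 2·33 + 40·35 = 11
u_293 = 2·11 + 40·33 = 81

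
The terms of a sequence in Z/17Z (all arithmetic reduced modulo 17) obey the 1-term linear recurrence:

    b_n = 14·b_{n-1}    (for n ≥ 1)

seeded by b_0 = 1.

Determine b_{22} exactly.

15

b_1 = 14·1 = 14
b_2 = 14·14 = 9
b_3 = 14·9 = 7
b_4 = 14·7 = 13
b_5 = 14·13 = 12
b_6 = 14·12 = 15
b_7 = 14·15 = 6
b_8 = 14·6 = 16
b_9 = 14·16 = 3
b_10 = 14·3 = 8
b_11 = 14·8 = 10
b_12 = 14·10 = 4
b_13 = 14·4 = 5
b_14 = 14·5 = 2
b_15 = 14·2 = 11
b_16 = 14·11 = 1
b_17 = 14·1 = 14
b_18 = 14·14 = 9
b_19 = 14·9 = 7
b_20 = 14·7 = 13
b_21 = 14·13 = 12
b_22 = 14·12 = 15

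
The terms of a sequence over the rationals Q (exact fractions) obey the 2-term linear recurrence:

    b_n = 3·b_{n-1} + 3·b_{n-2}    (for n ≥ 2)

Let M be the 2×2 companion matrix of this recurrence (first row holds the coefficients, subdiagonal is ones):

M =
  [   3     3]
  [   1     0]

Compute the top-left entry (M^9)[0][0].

133893

(M^9)[0][0] is the top entry after applying M 9 times to the unit state (1, 0). Equivalently it is h_{10} for the auxiliary sequence (h_n) obeying the same recurrence with h_1 = 1 and h_i = 0 for 0 ≤ i < 1:
h_2 = 3·1 + 3·0 = 3
h_3 = 3·3 + 3·1 = 12
h_4 = 3·12 + 3·3 = 45
h_5 = 3·45 + 3·12 = 171
h_6 = 3·171 + 3·45 = 648
h_7 = 3·648 + 3·171 = 2457
h_8 = 3·2457 + 3·648 = 9315
h_9 = 3·9315 + 3·2457 = 35316
h_10 = 3·35316 + 3·9315 = 133893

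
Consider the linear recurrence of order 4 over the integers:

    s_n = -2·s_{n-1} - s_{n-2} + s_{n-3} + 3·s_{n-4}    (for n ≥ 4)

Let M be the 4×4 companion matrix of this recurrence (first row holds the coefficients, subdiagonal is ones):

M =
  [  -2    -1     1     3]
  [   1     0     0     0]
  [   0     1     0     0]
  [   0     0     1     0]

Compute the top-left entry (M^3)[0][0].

-3

(M^3)[0][0] is the top entry after applying M 3 times to the unit state (1, 0, 0, 0). Equivalently it is h_{6} for the auxiliary sequence (h_n) obeying the same recurrence with h_3 = 1 and h_i = 0 for 0 ≤ i < 3:
h_4 = -2·1 + -1·0 + 1·0 + 3·0 = -2
h_5 = -2·-2 + -1·1 + 1·0 + 3·0 = 3
h_6 = -2·3 + -1·-2 + 1·1 + 3·0 = -3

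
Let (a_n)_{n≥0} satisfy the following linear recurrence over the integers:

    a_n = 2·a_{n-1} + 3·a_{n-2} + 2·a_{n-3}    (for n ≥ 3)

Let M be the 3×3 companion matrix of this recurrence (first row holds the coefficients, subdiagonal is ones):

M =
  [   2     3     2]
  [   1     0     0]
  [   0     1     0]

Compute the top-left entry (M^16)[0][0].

(M^16)[0][0] is the top entry after applying M 16 times to the unit state (1, 0, 0). Equivalently it is h_{18} for the auxiliary sequence (h_n) obeying the same recurrence with h_2 = 1 and h_i = 0 for 0 ≤ i < 2:
h_3 = 2·1 + 3·0 + 2·0 = 2
h_4 = 2·2 + 3·1 + 2·0 = 7
h_5 = 2·7 + 3·2 + 2·1 = 22
h_6 = 2·22 + 3·7 + 2·2 = 69
h_7 = 2·69 + 3·22 + 2·7 = 218
h_8 = 2·218 + 3·69 + 2·22 = 687
h_9 = 2·687 + 3·218 + 2·69 = 2166
h_10 = 2·2166 + 3·687 + 2·218 = 6829
h_11 = 2·6829 + 3·2166 + 2·687 = 21530
h_12 = 2·21530 + 3·6829 + 2·2166 = 67879
h_13 = 2·67879 + 3·21530 + 2·6829 = 214006
h_14 = 2·214006 + 3·67879 + 2·21530 = 674709
h_15 = 2·674709 + 3·214006 + 2·67879 = 2127194
h_16 = 2·2127194 + 3·674709 + 2·214006 = 6706527
h_17 = 2·6706527 + 3·2127194 + 2·674709 = 21144054
h_18 = 2·21144054 + 3·6706527 + 2·2127194 = 66662077

66662077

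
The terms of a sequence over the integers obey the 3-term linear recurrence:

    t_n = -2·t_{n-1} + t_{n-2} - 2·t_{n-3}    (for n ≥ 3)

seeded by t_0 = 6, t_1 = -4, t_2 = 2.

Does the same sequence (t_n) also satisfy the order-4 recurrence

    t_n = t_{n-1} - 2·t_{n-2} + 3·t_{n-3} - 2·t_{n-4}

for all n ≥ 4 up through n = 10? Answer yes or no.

no

Terms t_0..t_10: 6, -4, 2, -20, 50, -124, 338, -900, 2386, -6348, 16882
n=4: candidate gives -48, actual t_4 = 50 ✗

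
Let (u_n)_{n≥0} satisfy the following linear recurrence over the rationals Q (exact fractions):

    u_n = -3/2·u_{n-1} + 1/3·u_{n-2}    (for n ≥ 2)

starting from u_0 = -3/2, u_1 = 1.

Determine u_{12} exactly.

u_2 = -3/2·1 + 1/3·-3/2 = -2
u_3 = -3/2·-2 + 1/3·1 = 10/3
u_4 = -3/2·10/3 + 1/3·-2 = -17/3
u_5 = -3/2·-17/3 + 1/3·10/3 = 173/18
u_6 = -3/2·173/18 + 1/3·-17/3 = -587/36
u_7 = -3/2·-587/36 + 1/3·173/18 = 5975/216
u_8 = -3/2·5975/216 + 1/3·-587/36 = -20273/432
u_9 = -3/2·-20273/432 + 1/3·5975/216 = 206357/2592
u_10 = -3/2·206357/2592 + 1/3·-20273/432 = -700163/5184
u_11 = -3/2·-700163/5184 + 1/3·206357/2592 = 7126895/31104
u_12 = -3/2·7126895/31104 + 1/3·-700163/5184 = -24181337/62208

-24181337/62208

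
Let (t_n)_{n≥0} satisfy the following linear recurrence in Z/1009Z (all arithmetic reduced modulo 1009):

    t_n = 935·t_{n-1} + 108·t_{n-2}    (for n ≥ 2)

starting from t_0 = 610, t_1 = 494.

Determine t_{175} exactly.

t_2 = 935·494 + 108·610 = 63
t_3 = 935·63 + 108·494 = 258
t_4 = 935·258 + 108·63 = 829
t_5 = 935·829 + 108·258 = 824
t_6 = 935·824 + 108·829 = 304
t_7 = 935·304 + 108·824 = 911
Continuing the recurrence:
  t_8 = 733;  t_9 = 759;  t_10 = 800;  t_11 = 574;  t_12 = 537;  t_13 = 56
  t_14 = 375;  t_15 = 496;  t_16 = 769;  t_17 = 698;  t_18 = 121;  t_19 = 845
  t_20 = 988;  t_21 = 995;  t_22 = 786;  t_23 = 864;  t_24 = 772;  t_25 = 869
  t_26 = 908;  t_27 = 426;  t_28 = 955;  t_29 = 563;  t_30 = 938;  t_31 = 473
  t_32 = 717;  t_33 = 44;  t_34 = 523;  t_35 = 356;  t_36 = 879;  t_37 = 645
  t_38 = 788;  t_39 = 249;  t_40 = 84;  t_41 = 496;  t_42 = 620;  t_43 = 625
  t_44 = 530;  t_45 = 28;  t_46 = 682;  t_47 = 988;  t_48 = 544;  t_49 = 863
  t_50 = 944;  t_51 = 141;  t_52 = 708;  t_53 = 169;  t_54 = 391;  t_55 = 417
  t_56 = 271;  t_57 = 766;  t_58 = 836;  t_59 = 684;  t_60 = 321;  t_61 = 677
  t_62 = 714;  t_63 = 100;  t_64 = 91;  t_65 = 30;  t_66 = 545;  t_67 = 243
  t_68 = 518;  t_69 = 20;  t_70 = 987;  t_71 = 761;  t_72 = 841;  t_73 = 783
  t_74 = 598;  t_75 = 961;  t_76 = 533;  t_77 = 779;  t_78 = 927;  t_79 = 399
  t_80 = 969;  t_81 = 647;  t_82 = 270;  t_83 = 455;  t_84 = 535;  t_85 = 469
  t_86 = 876;  t_87 = 963;  t_88 = 139;  t_89 = 890;  t_90 = 611;  t_91 = 456
  t_92 = 965;  t_93 = 36;  t_94 = 656;  t_95 = 749;  t_96 = 287;  t_97 = 123
  t_98 = 705;  t_99 = 465;  t_100 = 361;  t_101 = 299;  t_102 = 718;  t_103 = 349
  t_104 = 259;  t_105 = 364;  t_106 = 27;  t_107 = 990;  t_108 = 286;  t_109 = 1000
  t_110 = 275;  t_111 = 876;  t_112 = 191;  t_113 = 763;  t_114 = 490;  t_115 = 739
  t_116 = 252;  t_117 = 624;  t_118 = 211;  t_119 = 319;  t_120 = 191;  t_121 = 138
  t_122 = 326;  t_123 = 870;  t_124 = 89;  t_125 = 600;  t_126 = 527;  t_127 = 577
  t_128 = 92;  t_129 = 13;  t_130 = 902;  t_131 = 241;  t_132 = 880;  t_133 = 259
  t_134 = 199;  t_135 = 129;  t_136 = 847;  t_137 = 695;  t_138 = 695;  t_139 = 423
  t_140 = 371;  t_141 = 68;  t_142 = 730;  t_143 = 747;  t_144 = 355;  t_145 = 929
  t_146 = 873;  t_147 = 415;  t_148 = 7;  t_149 = 915;  t_150 = 649;  t_151 = 344
  t_152 = 240;  t_153 = 221;  t_154 = 485;  t_155 = 86;  t_156 = 611;  t_157 = 398
  t_158 = 212;  t_159 = 53;  t_160 = 812;  t_161 = 122;  t_162 = 975;  t_163 = 557
  t_164 = 515;  t_165 = 857;  t_166 = 274;  t_167 = 641;  t_168 = 320;  t_169 = 143
  t_170 = 771;  t_171 = 768;  t_172 = 202;  t_173 = 393
t_174 = 935·393 + 108·202 = 806
t_175 = 935·806 + 108·393 = 962

962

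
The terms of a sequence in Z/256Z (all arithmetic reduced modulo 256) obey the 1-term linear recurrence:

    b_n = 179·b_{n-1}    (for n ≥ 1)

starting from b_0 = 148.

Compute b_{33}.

124

b_1 = 179·148 = 124
b_2 = 179·124 = 180
b_3 = 179·180 = 220
b_4 = 179·220 = 212
b_5 = 179·212 = 60
b_6 = 179·60 = 244
b_7 = 179·244 = 156
b_8 = 179·156 = 20
b_9 = 179·20 = 252
b_10 = 179·252 = 52
b_11 = 179·52 = 92
b_12 = 179·92 = 84
b_13 = 179·84 = 188
b_14 = 179·188 = 116
b_15 = 179·116 = 28
b_16 = 179·28 = 148
(b_16) = (148) = (b_0), so the sequence has period 16.
33 ≡ 1 (mod 16), hence b_33 = b_1 = 124.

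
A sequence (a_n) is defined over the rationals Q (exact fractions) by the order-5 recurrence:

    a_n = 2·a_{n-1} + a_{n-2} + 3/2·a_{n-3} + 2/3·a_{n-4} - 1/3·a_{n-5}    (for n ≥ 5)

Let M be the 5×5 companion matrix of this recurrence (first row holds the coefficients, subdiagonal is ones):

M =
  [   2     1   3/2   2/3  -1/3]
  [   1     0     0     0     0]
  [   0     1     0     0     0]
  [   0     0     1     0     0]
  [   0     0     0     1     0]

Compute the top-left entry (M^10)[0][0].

(M^10)[0][0] is the top entry after applying M 10 times to the unit state (1, 0, 0, 0, 0). Equivalently it is h_{14} for the auxiliary sequence (h_n) obeying the same recurrence with h_4 = 1 and h_i = 0 for 0 ≤ i < 4:
h_5 = 2·1 + 1·0 + 3/2·0 + 2/3·0 + -1/3·0 = 2
h_6 = 2·2 + 1·1 + 3/2·0 + 2/3·0 + -1/3·0 = 5
h_7 = 2·5 + 1·2 + 3/2·1 + 2/3·0 + -1/3·0 = 27/2
h_8 = 2·27/2 + 1·5 + 3/2·2 + 2/3·1 + -1/3·0 = 107/3
h_9 = 2·107/3 + 1·27/2 + 3/2·5 + 2/3·2 + -1/3·1 = 280/3
h_10 = 2·280/3 + 1·107/3 + 3/2·27/2 + 2/3·5 + -1/3·2 = 981/4
h_11 = 2·981/4 + 1·280/3 + 3/2·107/3 + 2/3·27/2 + -1/3·5 = 1934/3
h_12 = 2·1934/3 + 1·981/4 + 3/2·280/3 + 2/3·107/3 + -1/3·27/2 = 60979/36
h_13 = 2·60979/36 + 1·1934/3 + 3/2·981/4 + 2/3·280/3 + -1/3·107/3 = 320443/72
h_14 = 2·320443/72 + 1·60979/36 + 3/2·1934/3 + 2/3·981/4 + -1/3·280/3 = 105250/9

105250/9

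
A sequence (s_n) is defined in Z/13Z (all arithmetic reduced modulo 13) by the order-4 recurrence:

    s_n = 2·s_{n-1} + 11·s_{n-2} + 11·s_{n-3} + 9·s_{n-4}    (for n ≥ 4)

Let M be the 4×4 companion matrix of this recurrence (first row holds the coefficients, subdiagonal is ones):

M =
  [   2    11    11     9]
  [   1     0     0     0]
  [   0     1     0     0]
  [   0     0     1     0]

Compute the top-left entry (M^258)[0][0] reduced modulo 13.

0

(M^258)[0][0] is the top entry after applying M 258 times to the unit state (1, 0, 0, 0). Equivalently it is h_{261} for the auxiliary sequence (h_n) obeying the same recurrence with h_3 = 1 and h_i = 0 for 0 ≤ i < 3:
h_4 = 2·1 + 11·0 + 11·0 + 9·0 = 2
h_5 = 2·2 + 11·1 + 11·0 + 9·0 = 2
h_6 = 2·2 + 11·2 + 11·1 + 9·0 = 11
h_7 = 2·11 + 11·2 + 11·2 + 9·1 = 10
h_8 = 2·10 + 11·11 + 11·2 + 9·2 = 12
h_9 = 2·12 + 11·10 + 11·11 + 9·2 = 0
h_10 = 2·0 + 11·12 + 11·10 + 9·11 = 3
h_11 = 2·3 + 11·0 + 11·12 + 9·10 = 7
h_12 = 2·7 + 11·3 + 11·0 + 9·12 = 12
h_13 = 2·12 + 11·7 + 11·3 + 9·0 = 4
h_14 = 2·4 + 11·12 + 11·7 + 9·3 = 10
h_15 = 2·10 + 11·4 + 11·12 + 9·7 = 12
h_16 = 2·12 + 11·10 + 11·4 + 9·12 = 0
h_17 = 2·0 + 11·12 + 11·10 + 9·4 = 5
h_18 = 2·5 + 11·0 + 11·12 + 9·10 = 11
h_19 = 2·11 + 11·5 + 11·0 + 9·12 = 3
h_20 = 2·3 + 11·11 + 11·5 + 9·0 = 0
h_21 = 2·0 + 11·3 + 11·11 + 9·5 = 4
h_22 = 2·4 + 11·0 + 11·3 + 9·11 = 10
h_23 = 2·10 + 11·4 + 11·0 + 9·3 = 0
h_24 = 2·0 + 11·10 + 11·4 + 9·0 = 11
h_25 = 2·11 + 11·0 + 11·10 + 9·4 = 12
h_26 = 2·12 + 11·11 + 11·0 + 9·10 = 1
h_27 = 2·1 + 11·12 + 11·11 + 9·0 = 8
h_28 = 2·8 + 11·1 + 11·12 + 9·11 = 11
h_29 = 2·11 + 11·8 + 11·1 + 9·12 = 8
h_30 = 2·8 + 11·11 + 11·8 + 9·1 = 0
h_31 = 2·0 + 11·8 + 11·11 + 9·8 = 8
h_32 = 2·8 + 11·0 + 11·8 + 9·11 = 8
h_33 = 2·8 + 11·8 + 11·0 + 9·8 = 7
h_34 = 2·7 + 11·8 + 11·8 + 9·0 = 8
h_35 = 2·8 + 11·7 + 11·8 + 9·8 = 6
h_36 = 2·6 + 11·8 + 11·7 + 9·8 = 2
h_37 = 2·2 + 11·6 + 11·8 + 9·7 = 0
h_38 = 2·0 + 11·2 + 11·6 + 9·8 = 4
h_39 = 2·4 + 11·0 + 11·2 + 9·6 = 6
h_40 = 2·6 + 11·4 + 11·0 + 9·2 = 9
h_41 = 2·9 + 11·6 + 11·4 + 9·0 = 11
h_42 = 2·11 + 11·9 + 11·6 + 9·4 = 2
h_43 = 2·2 + 11·11 + 11·9 + 9·6 = 5
h_44 = 2·5 + 11·2 + 11·11 + 9·9 = 0
h_45 = 2·0 + 11·5 + 11·2 + 9·11 = 7
h_46 = 2·7 + 11·0 + 11·5 + 9·2 = 9
h_47 = 2·9 + 11·7 + 11·0 + 9·5 = 10
h_48 = 2·10 + 11·9 + 11·7 + 9·0 = 1
h_49 = 2·1 + 11·10 + 11·9 + 9·7 = 1
h_50 = 2·1 + 11·1 + 11·10 + 9·9 = 9
h_51 = 2·9 + 11·1 + 11·1 + 9·10 = 0
h_52 = 2·0 + 11·9 + 11·1 + 9·1 = 2
h_53 = 2·2 + 11·0 + 11·9 + 9·1 = 8
h_54 = 2·8 + 11·2 + 11·0 + 9·9 = 2
h_55 = 2·2 + 11·8 + 11·2 + 9·0 = 10
h_56 = 2·10 + 11·2 + 11·8 + 9·2 = 5
h_57 = 2·5 + 11·10 + 11·2 + 9·8 = 6
h_58 = 2·6 + 11·5 + 11·10 + 9·2 = 0
h_59 = 2·0 + 11·6 + 11·5 + 9·10 = 3
h_60 = 2·3 + 11·0 + 11·6 + 9·5 = 0
h_61 = 2·0 + 11·3 + 11·0 + 9·6 = 9
h_62 = 2·9 + 11·0 + 11·3 + 9·0 = 12
h_63 = 2·12 + 11·9 + 11·0 + 9·3 = 7
h_64 = 2·7 + 11·12 + 11·9 + 9·0 = 11
h_65 = 2·11 + 11·7 + 11·12 + 9·9 = 0
h_66 = 2·0 + 11·11 + 11·7 + 9·12 = 7
h_67 = 2·7 + 11·0 + 11·11 + 9·7 = 3
h_68 = 2·3 + 11·7 + 11·0 + 9·11 = 0
h_69 = 2·0 + 11·3 + 11·7 + 9·0 = 6
h_70 = 2·6 + 11·0 + 11·3 + 9·7 = 4
h_71 = 2·4 + 11·6 + 11·0 + 9·3 = 10
h_72 = 2·10 + 11·4 + 11·6 + 9·0 = 0
h_73 = 2·0 + 11·10 + 11·4 + 9·6 = 0
h_74 = 2·0 + 11·0 + 11·10 + 9·4 = 3
h_75 = 2·3 + 11·0 + 11·0 + 9·10 = 5
h_76 = 2·5 + 11·3 + 11·0 + 9·0 = 4
h_77 = 2·4 + 11·5 + 11·3 + 9·0 = 5
h_78 = 2·5 + 11·4 + 11·5 + 9·3 = 6
h_79 = 2·6 + 11·5 + 11·4 + 9·5 = 0
h_80 = 2·0 + 11·6 + 11·5 + 9·4 = 1
h_81 = 2·1 + 11·0 + 11·6 + 9·5 = 9
h_82 = 2·9 + 11·1 + 11·0 + 9·6 = 5
h_83 = 2·5 + 11·9 + 11·1 + 9·0 = 3
h_84 = 2·3 + 11·5 + 11·9 + 9·1 = 0
h_85 = 2·0 + 11·3 + 11·5 + 9·9 = 0
h_86 = 2·0 + 11·0 + 11·3 + 9·5 = 0
h_87 = 2·0 + 11·0 + 11·0 + 9·3 = 1
(h_84, h_85, h_86, h_87) = (0, 0, 0, 1) = (h_0, h_1, h_2, h_3), so the sequence has period 84.
261 ≡ 9 (mod 84), hence h_261 = h_9 = 0.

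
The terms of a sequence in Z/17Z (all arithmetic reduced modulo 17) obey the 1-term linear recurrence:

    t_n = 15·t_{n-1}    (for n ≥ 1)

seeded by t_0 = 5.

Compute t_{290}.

t_1 = 15·5 = 7
t_2 = 15·7 = 3
t_3 = 15·3 = 11
t_4 = 15·11 = 12
t_5 = 15·12 = 10
t_6 = 15·10 = 14
t_7 = 15·14 = 6
t_8 = 15·6 = 5
(t_8) = (5) = (t_0), so the sequence has period 8.
290 ≡ 2 (mod 8), hence t_290 = t_2 = 3.

3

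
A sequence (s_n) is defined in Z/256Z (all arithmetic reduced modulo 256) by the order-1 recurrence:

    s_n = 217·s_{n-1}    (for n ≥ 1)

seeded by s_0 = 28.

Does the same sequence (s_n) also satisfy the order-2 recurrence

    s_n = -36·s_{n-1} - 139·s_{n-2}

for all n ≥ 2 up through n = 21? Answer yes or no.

yes

Terms s_0..s_21: 28, 188, 92, 252, 156, 60, 220, 124, 28, 188, 92, 252, 156, 60, 220, 124, 28, 188, 92, 252, 156, 60
n=2: candidate gives 92, actual s_2 = 92 ✓
n=3: candidate gives 252, actual s_3 = 252 ✓
n=4: candidate gives 156, actual s_4 = 156 ✓
n=5: candidate gives 60, actual s_5 = 60 ✓
n=6: candidate gives 220, actual s_6 = 220 ✓
n=7: candidate gives 124, actual s_7 = 124 ✓
n=8: candidate gives 28, actual s_8 = 28 ✓
n=9: candidate gives 188, actual s_9 = 188 ✓
n=10: candidate gives 92, actual s_10 = 92 ✓
n=11: candidate gives 252, actual s_11 = 252 ✓
n=12: candidate gives 156, actual s_12 = 156 ✓
n=13: candidate gives 60, actual s_13 = 60 ✓
n=14: candidate gives 220, actual s_14 = 220 ✓
n=15: candidate gives 124, actual s_15 = 124 ✓
n=16: candidate gives 28, actual s_16 = 28 ✓
n=17: candidate gives 188, actual s_17 = 188 ✓
n=18: candidate gives 92, actual s_18 = 92 ✓
n=19: candidate gives 252, actual s_19 = 252 ✓
n=20: candidate gives 156, actual s_20 = 156 ✓
n=21: candidate gives 60, actual s_21 = 60 ✓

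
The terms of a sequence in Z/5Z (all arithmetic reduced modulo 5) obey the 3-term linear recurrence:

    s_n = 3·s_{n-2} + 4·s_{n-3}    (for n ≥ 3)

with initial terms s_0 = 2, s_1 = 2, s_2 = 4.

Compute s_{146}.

s_3 = 0·4 + 3·2 + 4·2 = 4
s_4 = 0·4 + 3·4 + 4·2 = 0
s_5 = 0·0 + 3·4 + 4·4 = 3
s_6 = 0·3 + 3·0 + 4·4 = 1
s_7 = 0·1 + 3·3 + 4·0 = 4
s_8 = 0·4 + 3·1 + 4·3 = 0
s_9 = 0·0 + 3·4 + 4·1 = 1
s_10 = 0·1 + 3·0 + 4·4 = 1
s_11 = 0·1 + 3·1 + 4·0 = 3
s_12 = 0·3 + 3·1 + 4·1 = 2
s_13 = 0·2 + 3·3 + 4·1 = 3
s_14 = 0·3 + 3·2 + 4·3 = 3
s_15 = 0·3 + 3·3 + 4·2 = 2
s_16 = 0·2 + 3·3 + 4·3 = 1
s_17 = 0·1 + 3·2 + 4·3 = 3
s_18 = 0·3 + 3·1 + 4·2 = 1
s_19 = 0·1 + 3·3 + 4·1 = 3
s_20 = 0·3 + 3·1 + 4·3 = 0
s_21 = 0·0 + 3·3 + 4·1 = 3
s_22 = 0·3 + 3·0 + 4·3 = 2
s_23 = 0·2 + 3·3 + 4·0 = 4
s_24 = 0·4 + 3·2 + 4·3 = 3
s_25 = 0·3 + 3·4 + 4·2 = 0
s_26 = 0·0 + 3·3 + 4·4 = 0
s_27 = 0·0 + 3·0 + 4·3 = 2
s_28 = 0·2 + 3·0 + 4·0 = 0
s_29 = 0·0 + 3·2 + 4·0 = 1
s_30 = 0·1 + 3·0 + 4·2 = 3
s_31 = 0·3 + 3·1 + 4·0 = 3
s_32 = 0·3 + 3·3 + 4·1 = 3
s_33 = 0·3 + 3·3 + 4·3 = 1
s_34 = 0·1 + 3·3 + 4·3 = 1
s_35 = 0·1 + 3·1 + 4·3 = 0
s_36 = 0·0 + 3·1 + 4·1 = 2
s_37 = 0·2 + 3·0 + 4·1 = 4
s_38 = 0·4 + 3·2 + 4·0 = 1
s_39 = 0·1 + 3·4 + 4·2 = 0
s_40 = 0·0 + 3·1 + 4·4 = 4
s_41 = 0·4 + 3·0 + 4·1 = 4
s_42 = 0·4 + 3·4 + 4·0 = 2
s_43 = 0·2 + 3·4 + 4·4 = 3
s_44 = 0·3 + 3·2 + 4·4 = 2
s_45 = 0·2 + 3·3 + 4·2 = 2
s_46 = 0·2 + 3·2 + 4·3 = 3
s_47 = 0·3 + 3·2 + 4·2 = 4
s_48 = 0·4 + 3·3 + 4·2 = 2
s_49 = 0·2 + 3·4 + 4·3 = 4
s_50 = 0·4 + 3·2 + 4·4 = 2
s_51 = 0·2 + 3·4 + 4·2 = 0
s_52 = 0·0 + 3·2 + 4·4 = 2
s_53 = 0·2 + 3·0 + 4·2 = 3
s_54 = 0·3 + 3·2 + 4·0 = 1
s_55 = 0·1 + 3·3 + 4·2 = 2
s_56 = 0·2 + 3·1 + 4·3 = 0
s_57 = 0·0 + 3·2 + 4·1 = 0
s_58 = 0·0 + 3·0 + 4·2 = 3
s_59 = 0·3 + 3·0 + 4·0 = 0
s_60 = 0·0 + 3·3 + 4·0 = 4
s_61 = 0·4 + 3·0 + 4·3 = 2
s_62 = 0·2 + 3·4 + 4·0 = 2
s_63 = 0·2 + 3·2 + 4·4 = 2
s_64 = 0·2 + 3·2 + 4·2 = 4
(s_62, s_63, s_64) = (2, 2, 4) = (s_0, s_1, s_2), so the sequence has period 62.
146 ≡ 22 (mod 62), hence s_146 = s_22 = 2.

2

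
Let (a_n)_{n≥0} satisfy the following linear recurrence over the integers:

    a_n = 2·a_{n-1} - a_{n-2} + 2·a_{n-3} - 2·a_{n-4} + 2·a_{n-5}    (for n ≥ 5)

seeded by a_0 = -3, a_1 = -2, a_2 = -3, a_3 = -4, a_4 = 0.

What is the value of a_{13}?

-1082

a_5 = 2·0 + -1·-4 + 2·-3 + -2·-2 + 2·-3 = -4
a_6 = 2·-4 + -1·0 + 2·-4 + -2·-3 + 2·-2 = -14
a_7 = 2·-14 + -1·-4 + 2·0 + -2·-4 + 2·-3 = -22
a_8 = 2·-22 + -1·-14 + 2·-4 + -2·0 + 2·-4 = -46
a_9 = 2·-46 + -1·-22 + 2·-14 + -2·-4 + 2·0 = -90
a_10 = 2·-90 + -1·-46 + 2·-22 + -2·-14 + 2·-4 = -158
a_11 = 2·-158 + -1·-90 + 2·-46 + -2·-22 + 2·-14 = -302
a_12 = 2·-302 + -1·-158 + 2·-90 + -2·-46 + 2·-22 = -578
a_13 = 2·-578 + -1·-302 + 2·-158 + -2·-90 + 2·-46 = -1082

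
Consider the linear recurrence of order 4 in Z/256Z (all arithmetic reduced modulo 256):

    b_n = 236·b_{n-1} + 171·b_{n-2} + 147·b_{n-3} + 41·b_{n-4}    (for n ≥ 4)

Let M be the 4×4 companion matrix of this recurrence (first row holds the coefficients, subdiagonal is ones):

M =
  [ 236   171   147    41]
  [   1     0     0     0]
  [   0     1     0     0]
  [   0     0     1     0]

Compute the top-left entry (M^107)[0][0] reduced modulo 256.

93

(M^107)[0][0] is the top entry after applying M 107 times to the unit state (1, 0, 0, 0). Equivalently it is h_{110} for the auxiliary sequence (h_n) obeying the same recurrence with h_3 = 1 and h_i = 0 for 0 ≤ i < 3:
h_4 = 236·1 + 171·0 + 147·0 + 41·0 = 236
h_5 = 236·236 + 171·1 + 147·0 + 41·0 = 59
h_6 = 236·59 + 171·236 + 147·1 + 41·0 = 155
h_7 = 236·155 + 171·59 + 147·236 + 41·1 = 250
h_8 = 236·250 + 171·155 + 147·59 + 41·236 = 174
h_9 = 236·174 + 171·250 + 147·155 + 41·59 = 218
Continuing the recurrence:
  h_10 = 147;  h_11 = 22;  h_12 = 133;  h_13 = 161;  h_14 = 112;  h_15 = 176
  h_16 = 208;  h_17 = 105;  h_18 = 188;  h_19 = 19;  h_20 = 179;  h_21 = 122
  h_22 = 14;  h_23 = 58;  h_24 = 139;  h_25 = 118;  h_26 = 45;  h_27 = 105
  h_28 = 224;  h_29 = 96;  h_30 = 160;  h_31 = 17;  h_32 = 140;  h_33 = 171
  h_34 = 139;  h_35 = 122;  h_36 = 238;  h_37 = 26;  h_38 = 67;  h_39 = 86
  h_40 = 21;  h_41 = 113;  h_42 = 80;  h_43 = 16;  h_44 = 112;  h_45 = 249
  h_46 = 92;  h_47 = 3;  h_48 = 35;  h_49 = 250;  h_50 = 78;  h_51 = 122
  h_52 = 187;  h_53 = 182;  h_54 = 61;  h_55 = 185;  h_56 = 192;  h_57 = 192
  h_58 = 64;  h_59 = 33;  h_60 = 44;  h_61 = 27;  h_62 = 123;  h_63 = 250
  h_64 = 46;  h_65 = 90;  h_66 = 243;  h_67 = 150;  h_68 = 165;  h_69 = 65
  h_70 = 48;  h_71 = 112;  h_72 = 16;  h_73 = 137;  h_74 = 252;  h_75 = 243
  h_76 = 147;  h_77 = 122;  h_78 = 142;  h_79 = 186;  h_80 = 235;  h_81 = 246
  h_82 = 77;  h_83 = 9;  h_84 = 160;  h_85 = 32;  h_86 = 224;  h_87 = 49
  h_88 = 204;  h_89 = 139;  h_90 = 107;  h_91 = 122;  h_92 = 110;  h_93 = 154
  h_94 = 163;  h_95 = 214;  h_96 = 53;  h_97 = 17;  h_98 = 16;  h_99 = 208
  h_100 = 176;  h_101 = 25;  h_102 = 156;  h_103 = 227;  h_104 = 3;  h_105 = 250
  h_106 = 206;  h_107 = 250;  h_108 = 27
h_109 = 236·27 + 171·250 + 147·206 + 41·250 = 54
h_110 = 236·54 + 171·27 + 147·250 + 41·206 = 93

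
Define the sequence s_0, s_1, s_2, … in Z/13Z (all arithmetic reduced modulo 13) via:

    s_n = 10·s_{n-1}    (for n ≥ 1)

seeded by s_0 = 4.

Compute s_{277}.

1

s_1 = 10·4 = 1
s_2 = 10·1 = 10
s_3 = 10·10 = 9
s_4 = 10·9 = 12
s_5 = 10·12 = 3
s_6 = 10·3 = 4
(s_6) = (4) = (s_0), so the sequence has period 6.
277 ≡ 1 (mod 6), hence s_277 = s_1 = 1.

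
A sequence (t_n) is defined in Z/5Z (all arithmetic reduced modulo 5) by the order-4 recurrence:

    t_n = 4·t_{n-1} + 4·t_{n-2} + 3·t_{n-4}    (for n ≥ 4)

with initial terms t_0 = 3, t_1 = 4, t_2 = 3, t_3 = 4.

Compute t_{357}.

3

t_4 = 4·4 + 4·3 + 0·4 + 3·3 = 2
t_5 = 4·2 + 4·4 + 0·3 + 3·4 = 1
t_6 = 4·1 + 4·2 + 0·4 + 3·3 = 1
t_7 = 4·1 + 4·1 + 0·2 + 3·4 = 0
t_8 = 4·0 + 4·1 + 0·1 + 3·2 = 0
t_9 = 4·0 + 4·0 + 0·1 + 3·1 = 3
t_10 = 4·3 + 4·0 + 0·0 + 3·1 = 0
t_11 = 4·0 + 4·3 + 0·0 + 3·0 = 2
t_12 = 4·2 + 4·0 + 0·3 + 3·0 = 3
t_13 = 4·3 + 4·2 + 0·0 + 3·3 = 4
t_14 = 4·4 + 4·3 + 0·2 + 3·0 = 3
t_15 = 4·3 + 4·4 + 0·3 + 3·2 = 4
(t_12, t_13, t_14, t_15) = (3, 4, 3, 4) = (t_0, t_1, t_2, t_3), so the sequence has period 12.
357 ≡ 9 (mod 12), hence t_357 = t_9 = 3.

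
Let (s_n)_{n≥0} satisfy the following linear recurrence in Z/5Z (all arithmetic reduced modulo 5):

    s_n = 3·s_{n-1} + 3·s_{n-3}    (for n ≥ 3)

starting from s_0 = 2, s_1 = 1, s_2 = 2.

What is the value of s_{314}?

s_3 = 3·2 + 0·1 + 3·2 = 2
s_4 = 3·2 + 0·2 + 3·1 = 4
s_5 = 3·4 + 0·2 + 3·2 = 3
s_6 = 3·3 + 0·4 + 3·2 = 0
s_7 = 3·0 + 0·3 + 3·4 = 2
s_8 = 3·2 + 0·0 + 3·3 = 0
s_9 = 3·0 + 0·2 + 3·0 = 0
s_10 = 3·0 + 0·0 + 3·2 = 1
s_11 = 3·1 + 0·0 + 3·0 = 3
s_12 = 3·3 + 0·1 + 3·0 = 4
s_13 = 3·4 + 0·3 + 3·1 = 0
s_14 = 3·0 + 0·4 + 3·3 = 4
s_15 = 3·4 + 0·0 + 3·4 = 4
s_16 = 3·4 + 0·4 + 3·0 = 2
s_17 = 3·2 + 0·4 + 3·4 = 3
s_18 = 3·3 + 0·2 + 3·4 = 1
s_19 = 3·1 + 0·3 + 3·2 = 4
s_20 = 3·4 + 0·1 + 3·3 = 1
s_21 = 3·1 + 0·4 + 3·1 = 1
s_22 = 3·1 + 0·1 + 3·4 = 0
s_23 = 3·0 + 0·1 + 3·1 = 3
s_24 = 3·3 + 0·0 + 3·1 = 2
s_25 = 3·2 + 0·3 + 3·0 = 1
s_26 = 3·1 + 0·2 + 3·3 = 2
(s_24, s_25, s_26) = (2, 1, 2) = (s_0, s_1, s_2), so the sequence has period 24.
314 ≡ 2 (mod 24), hence s_314 = s_2 = 2.

2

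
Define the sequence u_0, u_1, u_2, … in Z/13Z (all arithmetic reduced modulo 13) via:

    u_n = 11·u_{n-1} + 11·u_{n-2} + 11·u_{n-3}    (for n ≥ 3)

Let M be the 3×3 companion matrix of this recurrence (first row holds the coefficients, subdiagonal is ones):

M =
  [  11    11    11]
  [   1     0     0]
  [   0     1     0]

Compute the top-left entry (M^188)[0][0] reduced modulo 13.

(M^188)[0][0] is the top entry after applying M 188 times to the unit state (1, 0, 0). Equivalently it is h_{190} for the auxiliary sequence (h_n) obeying the same recurrence with h_2 = 1 and h_i = 0 for 0 ≤ i < 2:
h_3 = 11·1 + 11·0 + 11·0 = 11
h_4 = 11·11 + 11·1 + 11·0 = 2
h_5 = 11·2 + 11·11 + 11·1 = 11
h_6 = 11·11 + 11·2 + 11·11 = 4
h_7 = 11·4 + 11·11 + 11·2 = 5
h_8 = 11·5 + 11·4 + 11·11 = 12
Continuing the recurrence:
  h_9 = 10;  h_10 = 11;  h_11 = 12;  h_12 = 12;  h_13 = 8;  h_14 = 1
  h_15 = 10;  h_16 = 1;  h_17 = 2;  h_18 = 0;  h_19 = 7;  h_20 = 8
  h_21 = 9;  h_22 = 4;  h_23 = 10;  h_24 = 6;  h_25 = 12;  h_26 = 9
  h_27 = 11;  h_28 = 1;  h_29 = 10;  h_30 = 8;  h_31 = 1;  h_32 = 1
  h_33 = 6;  h_34 = 10;  h_35 = 5;  h_36 = 10;  h_37 = 2;  h_38 = 5
  h_39 = 5;  h_40 = 2;  h_41 = 2;  h_42 = 8;  h_43 = 2;  h_44 = 2
  h_45 = 2;  h_46 = 1;  h_47 = 3;  h_48 = 1;  h_49 = 3;  h_50 = 12
  h_51 = 7;  h_52 = 8;  h_53 = 11;  h_54 = 0;  h_55 = 1;  h_56 = 2
  h_57 = 7;  h_58 = 6;  h_59 = 9;  h_60 = 8;  h_61 = 6;  h_62 = 6
  h_63 = 12;  h_64 = 4;  h_65 = 8;  h_66 = 4;  h_67 = 7;  h_68 = 1
  h_69 = 2;  h_70 = 6;  h_71 = 8;  h_72 = 7;  h_73 = 10;  h_74 = 2
  h_75 = 1;  h_76 = 0;  h_77 = 7;  h_78 = 10;  h_79 = 5;  h_80 = 8
  h_81 = 6;  h_82 = 1;  h_83 = 9;  h_84 = 7;  h_85 = 5;  h_86 = 10
  h_87 = 8;  h_88 = 6;  h_89 = 4;  h_90 = 3;  h_91 = 0;  h_92 = 12
  h_93 = 9;  h_94 = 10;  h_95 = 3;  h_96 = 8;  h_97 = 10;  h_98 = 10
  h_99 = 9;  h_100 = 7;  h_101 = 0;  h_102 = 7;  h_103 = 11;  h_104 = 3
  h_105 = 10;  h_106 = 4;  h_107 = 5;  h_108 = 1;  h_109 = 6;  h_110 = 2
  h_111 = 8;  h_112 = 7;  h_113 = 5;  h_114 = 12;  h_115 = 4;  h_116 = 10
  h_117 = 0;  h_118 = 11;  h_119 = 10;  h_120 = 10;  h_121 = 3;  h_122 = 6
  h_123 = 1;  h_124 = 6;  h_125 = 0;  h_126 = 12;  h_127 = 3;  h_128 = 9
  h_129 = 4;  h_130 = 7;  h_131 = 12;  h_132 = 6;  h_133 = 2;  h_134 = 12
  h_135 = 12;  h_136 = 0;  h_137 = 4;  h_138 = 7;  h_139 = 4;  h_140 = 9
  h_141 = 12;  h_142 = 2;  h_143 = 6;  h_144 = 12;  h_145 = 12;  h_146 = 5
  h_147 = 7;  h_148 = 4;  h_149 = 7;  h_150 = 3;  h_151 = 11;  h_152 = 10
  h_153 = 4;  h_154 = 2;  h_155 = 7;  h_156 = 0;  h_157 = 8;  h_158 = 9
  h_159 = 5;  h_160 = 8;  h_161 = 8;  h_162 = 10;  h_163 = 0;  h_164 = 3
  h_165 = 0;  h_166 = 7;  h_167 = 6;  h_168 = 0;  h_169 = 0;  h_170 = 1
  h_171 = 11;  h_172 = 2;  h_173 = 11;  h_174 = 4;  h_175 = 5;  h_176 = 12
  h_177 = 10;  h_178 = 11;  h_179 = 12;  h_180 = 12;  h_181 = 8;  h_182 = 1
  h_183 = 10;  h_184 = 1;  h_185 = 2;  h_186 = 0;  h_187 = 7;  h_188 = 8
h_189 = 11·8 + 11·7 + 11·0 = 9
h_190 = 11·9 + 11·8 + 11·7 = 4

4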